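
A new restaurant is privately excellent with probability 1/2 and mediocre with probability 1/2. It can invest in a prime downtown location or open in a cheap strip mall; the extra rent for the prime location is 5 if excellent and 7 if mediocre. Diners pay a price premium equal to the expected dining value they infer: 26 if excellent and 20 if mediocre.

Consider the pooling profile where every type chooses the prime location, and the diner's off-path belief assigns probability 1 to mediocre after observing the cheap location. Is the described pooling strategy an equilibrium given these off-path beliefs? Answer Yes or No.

On path, the diner holds the prior and pays 1/2·26 + 1/2·20 = 23. Off path (the cheap location), believing mediocre, it pays 20.
excellent: the prime location nets 23 − 5 = 18; the cheap location nets 20. excellent would deviate.
mediocre: the prime location nets 23 − 7 = 16; the cheap location nets 20. mediocre would deviate.
A type deviates, so pooling fails.

No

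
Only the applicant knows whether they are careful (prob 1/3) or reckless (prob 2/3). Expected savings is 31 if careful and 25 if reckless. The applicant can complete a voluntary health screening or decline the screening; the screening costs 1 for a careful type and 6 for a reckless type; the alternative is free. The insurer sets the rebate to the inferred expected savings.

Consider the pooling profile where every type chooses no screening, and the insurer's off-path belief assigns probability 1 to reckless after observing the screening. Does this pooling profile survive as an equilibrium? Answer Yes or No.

On path, the insurer holds the prior and pays 1/3·31 + 2/3·25 = 27. Off path (the screening), believing reckless, it pays 25.
careful: no screening nets 27; the screening nets 25 − 1 = 24. careful stays.
reckless: no screening nets 27; the screening nets 25 − 6 = 19. reckless stays.
No type deviates, so pooling is sustained.

Yes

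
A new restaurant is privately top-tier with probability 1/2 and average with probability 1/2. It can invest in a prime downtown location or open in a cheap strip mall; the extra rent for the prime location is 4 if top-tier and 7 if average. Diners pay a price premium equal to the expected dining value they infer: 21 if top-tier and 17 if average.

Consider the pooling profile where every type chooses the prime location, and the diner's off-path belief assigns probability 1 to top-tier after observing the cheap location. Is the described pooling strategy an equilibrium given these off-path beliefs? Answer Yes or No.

No

On path, the diner holds the prior and pays 1/2·21 + 1/2·17 = 19. Off path (the cheap location), believing top-tier, it pays 21.
top-tier: the prime location nets 19 − 4 = 15; the cheap location nets 21. top-tier would deviate.
average: the prime location nets 19 − 7 = 12; the cheap location nets 21. average would deviate.
A type deviates, so pooling fails.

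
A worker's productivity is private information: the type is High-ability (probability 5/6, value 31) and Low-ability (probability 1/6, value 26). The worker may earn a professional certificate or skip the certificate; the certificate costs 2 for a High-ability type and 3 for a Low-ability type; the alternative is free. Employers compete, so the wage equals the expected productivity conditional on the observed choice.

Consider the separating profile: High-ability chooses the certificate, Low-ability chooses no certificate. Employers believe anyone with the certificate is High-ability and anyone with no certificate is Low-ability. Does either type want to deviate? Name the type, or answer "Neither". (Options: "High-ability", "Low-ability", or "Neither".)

Low-ability

The certificate pays 31; no certificate pays 26.
High-ability: assigned the certificate, nets 31 − 2 = 29; deviating to no certificate nets 26.
Low-ability: assigned no certificate, nets 26; deviating to the certificate nets 31 − 3 = 28.
The Low-ability type gains 2 by deviating.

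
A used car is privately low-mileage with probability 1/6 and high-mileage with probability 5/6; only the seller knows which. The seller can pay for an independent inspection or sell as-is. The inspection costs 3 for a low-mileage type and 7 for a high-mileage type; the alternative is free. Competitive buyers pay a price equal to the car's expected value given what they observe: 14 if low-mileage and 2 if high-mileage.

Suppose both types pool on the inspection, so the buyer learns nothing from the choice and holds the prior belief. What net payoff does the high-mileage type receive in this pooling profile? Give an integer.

Pooled price = 1/6·14 + 5/6·2 = 4.
high-mileage pays cost 7 for the inspection, so net payoff = 4 − 7 = -3.

-3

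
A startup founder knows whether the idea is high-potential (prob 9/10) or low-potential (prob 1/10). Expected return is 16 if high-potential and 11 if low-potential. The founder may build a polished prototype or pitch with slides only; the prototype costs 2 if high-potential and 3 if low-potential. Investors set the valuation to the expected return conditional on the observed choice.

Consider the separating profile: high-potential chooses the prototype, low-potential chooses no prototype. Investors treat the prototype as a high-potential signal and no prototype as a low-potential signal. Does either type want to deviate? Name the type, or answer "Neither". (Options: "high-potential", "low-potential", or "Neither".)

low-potential

The prototype pays 16; no prototype pays 11.
high-potential: assigned the prototype, nets 16 − 2 = 14; deviating to no prototype nets 11.
low-potential: assigned no prototype, nets 11; deviating to the prototype nets 16 − 3 = 13.
The low-potential type gains 2 by deviating.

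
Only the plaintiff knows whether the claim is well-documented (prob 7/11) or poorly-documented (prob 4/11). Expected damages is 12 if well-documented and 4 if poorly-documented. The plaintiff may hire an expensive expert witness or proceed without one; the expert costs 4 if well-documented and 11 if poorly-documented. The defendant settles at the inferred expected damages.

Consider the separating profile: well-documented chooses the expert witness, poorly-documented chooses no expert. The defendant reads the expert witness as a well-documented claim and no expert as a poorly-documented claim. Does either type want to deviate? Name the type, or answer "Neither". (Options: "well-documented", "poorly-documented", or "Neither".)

Neither

The expert witness pays 12; no expert pays 4.
well-documented: assigned the expert witness, nets 12 − 4 = 8; deviating to no expert nets 4.
poorly-documented: assigned no expert, nets 4; deviating to the expert witness nets 12 − 11 = 1.
Both types strictly prefer their assigned action; no profitable deviation.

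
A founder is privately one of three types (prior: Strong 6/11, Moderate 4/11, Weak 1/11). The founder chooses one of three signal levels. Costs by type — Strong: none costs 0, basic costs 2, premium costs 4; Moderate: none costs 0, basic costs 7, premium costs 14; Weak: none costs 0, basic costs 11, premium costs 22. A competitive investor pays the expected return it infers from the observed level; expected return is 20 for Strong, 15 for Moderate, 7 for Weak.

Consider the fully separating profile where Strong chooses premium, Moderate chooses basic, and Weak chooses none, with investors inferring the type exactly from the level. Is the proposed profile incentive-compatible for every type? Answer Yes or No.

Yes

Separating valuations: premium → 20, basic → 15, none → 7.
Strong (assigned premium): none: 7 − 0 = 7; basic: 15 − 2 = 13; premium: 20 − 4 = 16. Strong stays.
Moderate (assigned basic): none: 7 − 0 = 7; basic: 15 − 7 = 8; premium: 20 − 14 = 6. Moderate stays.
Weak (assigned none): none: 7 − 0 = 7; basic: 15 − 11 = 4; premium: 20 − 22 = -2. Weak stays.
Every type prefers its assigned level; separation holds.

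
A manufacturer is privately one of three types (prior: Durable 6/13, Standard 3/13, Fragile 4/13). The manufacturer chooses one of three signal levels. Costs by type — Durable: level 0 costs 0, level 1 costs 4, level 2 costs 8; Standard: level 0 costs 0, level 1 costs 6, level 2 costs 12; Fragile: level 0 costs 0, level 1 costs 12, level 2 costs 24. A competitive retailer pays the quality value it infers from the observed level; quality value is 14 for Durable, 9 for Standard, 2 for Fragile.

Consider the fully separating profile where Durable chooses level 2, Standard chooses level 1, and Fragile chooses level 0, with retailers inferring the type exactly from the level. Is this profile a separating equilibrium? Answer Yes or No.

Yes

Separating prices: level 2 → 14, level 1 → 9, level 0 → 2.
Durable (assigned level 2): level 0: 2 − 0 = 2; level 1: 9 − 4 = 5; level 2: 14 − 8 = 6. Durable stays.
Standard (assigned level 1): level 0: 2 − 0 = 2; level 1: 9 − 6 = 3; level 2: 14 − 12 = 2. Standard stays.
Fragile (assigned level 0): level 0: 2 − 0 = 2; level 1: 9 − 12 = -3; level 2: 14 − 24 = -10. Fragile stays.
Every type prefers its assigned level; separation holds.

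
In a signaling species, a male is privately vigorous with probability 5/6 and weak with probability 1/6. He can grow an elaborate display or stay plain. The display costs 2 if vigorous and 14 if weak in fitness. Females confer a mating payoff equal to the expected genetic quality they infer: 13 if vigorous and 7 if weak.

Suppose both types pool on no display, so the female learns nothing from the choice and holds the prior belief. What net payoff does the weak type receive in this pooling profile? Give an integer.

12

Pooled mating payoff = 5/6·13 + 1/6·7 = 12.
weak pays no cost for no display, so net payoff = 12.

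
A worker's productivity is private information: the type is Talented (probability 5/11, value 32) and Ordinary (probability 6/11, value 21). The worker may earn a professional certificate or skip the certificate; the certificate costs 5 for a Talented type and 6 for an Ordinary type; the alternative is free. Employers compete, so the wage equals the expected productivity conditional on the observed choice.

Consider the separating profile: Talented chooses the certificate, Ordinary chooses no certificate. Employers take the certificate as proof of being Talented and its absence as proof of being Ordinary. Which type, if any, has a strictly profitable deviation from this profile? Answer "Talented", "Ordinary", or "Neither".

The certificate pays 32; no certificate pays 21.
Talented: assigned the certificate, nets 32 − 5 = 27; deviating to no certificate nets 21.
Ordinary: assigned no certificate, nets 21; deviating to the certificate nets 32 − 6 = 26.
The Ordinary type gains 5 by deviating.

Ordinary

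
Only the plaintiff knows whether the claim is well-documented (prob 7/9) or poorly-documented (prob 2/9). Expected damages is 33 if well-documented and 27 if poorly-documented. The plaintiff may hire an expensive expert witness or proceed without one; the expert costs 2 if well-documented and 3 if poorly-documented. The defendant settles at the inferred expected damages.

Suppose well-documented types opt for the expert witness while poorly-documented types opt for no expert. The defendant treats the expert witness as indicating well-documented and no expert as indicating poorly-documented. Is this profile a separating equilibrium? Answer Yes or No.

No

Under these beliefs, the expert witness earns settlement 33 and no expert earns settlement 27.
well-documented: the expert witness nets 33 − 2 = 31; no expert nets 27. well-documented prefers the expert witness.
poorly-documented: the expert witness nets 33 − 3 = 30; no expert nets 27. poorly-documented would deviate to the expert witness.
poorly-documented has a profitable deviation, so the profile is not an equilibrium.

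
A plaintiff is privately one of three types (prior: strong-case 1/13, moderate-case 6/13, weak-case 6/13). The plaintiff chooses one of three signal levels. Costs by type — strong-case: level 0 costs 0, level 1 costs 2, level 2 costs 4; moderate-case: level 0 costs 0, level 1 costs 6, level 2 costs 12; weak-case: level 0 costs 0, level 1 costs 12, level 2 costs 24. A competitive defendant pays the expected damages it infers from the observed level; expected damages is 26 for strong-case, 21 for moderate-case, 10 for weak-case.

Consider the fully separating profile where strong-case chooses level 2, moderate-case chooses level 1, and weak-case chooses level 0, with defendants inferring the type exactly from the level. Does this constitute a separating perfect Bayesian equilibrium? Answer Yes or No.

Separating settlements: level 2 → 26, level 1 → 21, level 0 → 10.
strong-case (assigned level 2): level 0: 10 − 0 = 10; level 1: 21 − 2 = 19; level 2: 26 − 4 = 22. strong-case stays.
moderate-case (assigned level 1): level 0: 10 − 0 = 10; level 1: 21 − 6 = 15; level 2: 26 − 12 = 14. moderate-case stays.
weak-case (assigned level 0): level 0: 10 − 0 = 10; level 1: 21 − 12 = 9; level 2: 26 − 24 = 2. weak-case stays.
Every type prefers its assigned level; separation holds.

Yes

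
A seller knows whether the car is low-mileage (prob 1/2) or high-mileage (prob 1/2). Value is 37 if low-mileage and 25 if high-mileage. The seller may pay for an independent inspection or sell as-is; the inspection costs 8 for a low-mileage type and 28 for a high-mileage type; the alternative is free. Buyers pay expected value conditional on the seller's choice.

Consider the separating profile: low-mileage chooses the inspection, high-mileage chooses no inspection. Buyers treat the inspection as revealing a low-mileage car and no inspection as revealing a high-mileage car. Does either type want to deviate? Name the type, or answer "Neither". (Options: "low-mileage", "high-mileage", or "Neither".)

Neither

The inspection pays 37; no inspection pays 25.
low-mileage: assigned the inspection, nets 37 − 8 = 29; deviating to no inspection nets 25.
high-mileage: assigned no inspection, nets 25; deviating to the inspection nets 37 − 28 = 9.
Both types strictly prefer their assigned action; no profitable deviation.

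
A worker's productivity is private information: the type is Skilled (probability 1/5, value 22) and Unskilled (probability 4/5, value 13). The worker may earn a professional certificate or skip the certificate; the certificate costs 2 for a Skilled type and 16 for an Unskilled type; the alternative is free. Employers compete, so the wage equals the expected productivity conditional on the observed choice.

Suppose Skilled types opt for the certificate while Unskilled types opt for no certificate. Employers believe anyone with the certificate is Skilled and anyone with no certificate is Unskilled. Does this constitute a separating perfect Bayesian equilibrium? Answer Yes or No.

Under these beliefs, the certificate earns wage 22 and no certificate earns wage 13.
Skilled: the certificate nets 22 − 2 = 20; no certificate nets 13. Skilled prefers the certificate.
Unskilled: the certificate nets 22 − 16 = 6; no certificate nets 13. Unskilled prefers no certificate.
Neither type deviates, so the separating profile is an equilibrium.

Yes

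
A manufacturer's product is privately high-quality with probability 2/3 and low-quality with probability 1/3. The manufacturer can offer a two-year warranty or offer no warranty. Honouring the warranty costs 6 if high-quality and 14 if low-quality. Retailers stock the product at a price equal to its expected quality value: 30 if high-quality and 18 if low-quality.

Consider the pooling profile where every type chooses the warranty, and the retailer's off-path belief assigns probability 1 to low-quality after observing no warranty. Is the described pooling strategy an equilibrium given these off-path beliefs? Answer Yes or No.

No

On path, the retailer holds the prior and pays 2/3·30 + 1/3·18 = 26. Off path (no warranty), believing low-quality, it pays 18.
high-quality: the warranty nets 26 − 6 = 20; no warranty nets 18. high-quality stays.
low-quality: the warranty nets 26 − 14 = 12; no warranty nets 18. low-quality would deviate.
A type deviates, so pooling fails.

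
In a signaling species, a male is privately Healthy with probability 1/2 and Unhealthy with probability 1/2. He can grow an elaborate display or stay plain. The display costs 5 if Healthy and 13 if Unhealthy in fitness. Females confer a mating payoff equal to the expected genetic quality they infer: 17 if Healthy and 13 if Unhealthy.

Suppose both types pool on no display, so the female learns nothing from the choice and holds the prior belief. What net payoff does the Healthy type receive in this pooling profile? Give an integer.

15

Pooled mating payoff = 1/2·17 + 1/2·13 = 15.
Healthy pays no cost for no display, so net payoff = 15.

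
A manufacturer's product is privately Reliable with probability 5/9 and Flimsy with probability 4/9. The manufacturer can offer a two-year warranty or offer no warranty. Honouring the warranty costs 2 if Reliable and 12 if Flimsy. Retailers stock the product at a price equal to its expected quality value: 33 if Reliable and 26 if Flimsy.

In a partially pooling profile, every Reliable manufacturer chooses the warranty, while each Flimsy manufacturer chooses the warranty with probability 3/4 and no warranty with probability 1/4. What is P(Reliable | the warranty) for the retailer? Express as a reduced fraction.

5/8

P(the warranty) = (5/9)·1 + (4/9)·(3/4) = 8/9.
By Bayes' rule, P(Reliable | the warranty) = (5/9) / (8/9) = 5/8.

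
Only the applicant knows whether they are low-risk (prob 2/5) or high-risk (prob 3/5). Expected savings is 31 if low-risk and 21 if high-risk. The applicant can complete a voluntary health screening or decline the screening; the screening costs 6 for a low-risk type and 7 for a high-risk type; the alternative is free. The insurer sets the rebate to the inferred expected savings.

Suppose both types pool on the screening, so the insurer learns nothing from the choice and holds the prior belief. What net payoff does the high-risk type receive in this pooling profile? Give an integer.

Pooled rebate = 2/5·31 + 3/5·21 = 25.
high-risk pays cost 7 for the screening, so net payoff = 25 − 7 = 18.

18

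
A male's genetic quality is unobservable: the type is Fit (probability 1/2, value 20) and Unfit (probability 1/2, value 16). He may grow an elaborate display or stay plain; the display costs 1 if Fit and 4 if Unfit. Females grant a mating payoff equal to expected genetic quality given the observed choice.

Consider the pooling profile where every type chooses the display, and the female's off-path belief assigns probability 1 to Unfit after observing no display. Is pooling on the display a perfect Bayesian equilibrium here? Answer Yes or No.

No

On path, the female holds the prior and pays 1/2·20 + 1/2·16 = 18. Off path (no display), believing Unfit, it pays 16.
Fit: the display nets 18 − 1 = 17; no display nets 16. Fit stays.
Unfit: the display nets 18 − 4 = 14; no display nets 16. Unfit would deviate.
A type deviates, so pooling fails.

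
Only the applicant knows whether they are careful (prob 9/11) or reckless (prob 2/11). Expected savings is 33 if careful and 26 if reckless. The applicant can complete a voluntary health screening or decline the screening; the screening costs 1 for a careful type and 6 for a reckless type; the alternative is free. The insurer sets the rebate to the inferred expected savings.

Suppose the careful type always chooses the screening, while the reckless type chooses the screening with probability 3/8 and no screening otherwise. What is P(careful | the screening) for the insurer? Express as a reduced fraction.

P(the screening) = (9/11)·1 + (2/11)·(3/8) = 39/44.
By Bayes' rule, P(careful | the screening) = (9/11) / (39/44) = 12/13.

12/13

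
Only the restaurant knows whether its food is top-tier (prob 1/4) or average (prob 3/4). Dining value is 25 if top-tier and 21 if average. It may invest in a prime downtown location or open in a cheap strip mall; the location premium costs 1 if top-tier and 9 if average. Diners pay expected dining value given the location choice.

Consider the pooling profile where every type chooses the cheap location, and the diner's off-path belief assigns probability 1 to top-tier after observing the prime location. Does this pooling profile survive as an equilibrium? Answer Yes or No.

No

On path, the diner holds the prior and pays 1/4·25 + 3/4·21 = 22. Off path (the prime location), believing top-tier, it pays 25.
top-tier: the cheap location nets 22; the prime location nets 25 − 1 = 24. top-tier would deviate.
average: the cheap location nets 22; the prime location nets 25 − 9 = 16. average stays.
A type deviates, so pooling fails.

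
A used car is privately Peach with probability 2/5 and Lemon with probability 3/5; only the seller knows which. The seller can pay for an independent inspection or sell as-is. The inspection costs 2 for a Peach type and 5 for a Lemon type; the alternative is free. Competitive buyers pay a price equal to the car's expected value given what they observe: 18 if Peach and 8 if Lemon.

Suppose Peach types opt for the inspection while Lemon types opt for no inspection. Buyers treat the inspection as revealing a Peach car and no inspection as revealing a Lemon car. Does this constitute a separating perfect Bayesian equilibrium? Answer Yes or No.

No

Under these beliefs, the inspection earns price 18 and no inspection earns price 8.
Peach: the inspection nets 18 − 2 = 16; no inspection nets 8. Peach prefers the inspection.
Lemon: the inspection nets 18 − 5 = 13; no inspection nets 8. Lemon would deviate to the inspection.
Lemon has a profitable deviation, so the profile is not an equilibrium.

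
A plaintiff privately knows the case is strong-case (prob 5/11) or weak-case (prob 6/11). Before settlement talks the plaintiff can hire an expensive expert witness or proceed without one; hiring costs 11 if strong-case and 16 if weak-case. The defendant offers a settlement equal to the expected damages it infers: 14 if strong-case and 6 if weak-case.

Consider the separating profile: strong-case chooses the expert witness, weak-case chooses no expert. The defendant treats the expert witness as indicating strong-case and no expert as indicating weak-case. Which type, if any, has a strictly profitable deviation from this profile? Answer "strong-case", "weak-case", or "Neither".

strong-case

The expert witness pays 14; no expert pays 6.
strong-case: assigned the expert witness, nets 14 − 11 = 3; deviating to no expert nets 6.
weak-case: assigned no expert, nets 6; deviating to the expert witness nets 14 − 16 = -2.
The strong-case type gains 3 by deviating.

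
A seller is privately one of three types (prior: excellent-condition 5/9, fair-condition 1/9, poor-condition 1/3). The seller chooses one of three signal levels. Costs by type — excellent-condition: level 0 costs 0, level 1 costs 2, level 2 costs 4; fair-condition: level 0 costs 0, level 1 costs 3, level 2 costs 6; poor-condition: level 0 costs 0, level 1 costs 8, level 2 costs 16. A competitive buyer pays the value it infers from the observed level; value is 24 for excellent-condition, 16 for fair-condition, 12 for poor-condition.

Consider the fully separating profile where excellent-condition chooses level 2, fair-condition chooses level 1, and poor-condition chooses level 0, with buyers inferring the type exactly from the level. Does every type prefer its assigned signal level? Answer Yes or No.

Separating prices: level 2 → 24, level 1 → 16, level 0 → 12.
excellent-condition (assigned level 2): level 0: 12 − 0 = 12; level 1: 16 − 2 = 14; level 2: 24 − 4 = 20. excellent-condition stays.
fair-condition (assigned level 1): level 0: 12 − 0 = 12; level 1: 16 − 3 = 13; level 2: 24 − 6 = 18. fair-condition prefers level 2.
poor-condition (assigned level 0): level 0: 12 − 0 = 12; level 1: 16 − 8 = 8; level 2: 24 − 16 = 8. poor-condition stays.
At least one type deviates; the separating profile fails.

No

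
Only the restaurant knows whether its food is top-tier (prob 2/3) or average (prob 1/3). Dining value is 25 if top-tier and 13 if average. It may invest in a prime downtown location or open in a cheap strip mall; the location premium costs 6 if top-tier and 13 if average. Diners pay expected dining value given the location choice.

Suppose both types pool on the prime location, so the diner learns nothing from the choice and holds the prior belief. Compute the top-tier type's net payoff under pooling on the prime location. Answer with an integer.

Pooled price premium = 2/3·25 + 1/3·13 = 21.
top-tier pays cost 6 for the prime location, so net payoff = 21 − 6 = 15.

15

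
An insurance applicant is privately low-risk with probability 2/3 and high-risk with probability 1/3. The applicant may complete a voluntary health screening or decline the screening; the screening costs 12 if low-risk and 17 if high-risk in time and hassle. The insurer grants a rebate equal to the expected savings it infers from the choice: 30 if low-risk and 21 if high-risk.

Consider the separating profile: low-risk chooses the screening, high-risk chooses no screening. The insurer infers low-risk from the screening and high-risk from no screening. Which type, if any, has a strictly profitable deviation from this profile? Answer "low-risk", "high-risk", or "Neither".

low-risk

The screening pays 30; no screening pays 21.
low-risk: assigned the screening, nets 30 − 12 = 18; deviating to no screening nets 21.
high-risk: assigned no screening, nets 21; deviating to the screening nets 30 − 17 = 13.
The low-risk type gains 3 by deviating.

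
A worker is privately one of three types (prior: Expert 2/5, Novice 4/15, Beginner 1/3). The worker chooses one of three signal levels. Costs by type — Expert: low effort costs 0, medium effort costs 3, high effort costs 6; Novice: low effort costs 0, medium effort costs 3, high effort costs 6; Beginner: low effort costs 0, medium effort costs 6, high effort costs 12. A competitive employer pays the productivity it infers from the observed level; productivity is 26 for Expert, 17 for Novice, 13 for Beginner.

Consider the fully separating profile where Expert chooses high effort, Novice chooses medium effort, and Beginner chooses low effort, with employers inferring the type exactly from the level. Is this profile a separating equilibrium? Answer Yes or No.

Separating wages: high effort → 26, medium effort → 17, low effort → 13.
Expert (assigned high effort): low effort: 13 − 0 = 13; medium effort: 17 − 3 = 14; high effort: 26 − 6 = 20. Expert stays.
Novice (assigned medium effort): low effort: 13 − 0 = 13; medium effort: 17 − 3 = 14; high effort: 26 − 6 = 20. Novice prefers high effort.
Beginner (assigned low effort): low effort: 13 − 0 = 13; medium effort: 17 − 6 = 11; high effort: 26 − 12 = 14. Beginner prefers high effort.
At least one type deviates; the separating profile fails.

No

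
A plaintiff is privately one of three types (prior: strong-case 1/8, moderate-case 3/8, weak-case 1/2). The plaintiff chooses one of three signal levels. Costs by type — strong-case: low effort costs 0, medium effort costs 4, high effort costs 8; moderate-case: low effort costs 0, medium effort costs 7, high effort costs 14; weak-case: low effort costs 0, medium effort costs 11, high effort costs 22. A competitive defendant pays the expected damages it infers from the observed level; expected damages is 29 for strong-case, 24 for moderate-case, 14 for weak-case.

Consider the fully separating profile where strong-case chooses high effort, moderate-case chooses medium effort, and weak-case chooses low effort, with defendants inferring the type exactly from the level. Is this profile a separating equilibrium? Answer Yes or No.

Yes

Separating settlements: high effort → 29, medium effort → 24, low effort → 14.
strong-case (assigned high effort): low effort: 14 − 0 = 14; medium effort: 24 − 4 = 20; high effort: 29 − 8 = 21. strong-case stays.
moderate-case (assigned medium effort): low effort: 14 − 0 = 14; medium effort: 24 − 7 = 17; high effort: 29 − 14 = 15. moderate-case stays.
weak-case (assigned low effort): low effort: 14 − 0 = 14; medium effort: 24 − 11 = 13; high effort: 29 − 22 = 7. weak-case stays.
Every type prefers its assigned level; separation holds.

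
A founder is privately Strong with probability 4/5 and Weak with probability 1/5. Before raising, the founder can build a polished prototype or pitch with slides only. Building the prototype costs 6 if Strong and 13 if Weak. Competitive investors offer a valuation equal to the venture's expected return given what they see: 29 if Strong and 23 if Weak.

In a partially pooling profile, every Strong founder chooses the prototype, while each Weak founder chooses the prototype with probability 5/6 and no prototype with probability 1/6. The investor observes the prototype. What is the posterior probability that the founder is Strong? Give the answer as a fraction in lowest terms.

P(the prototype) = (4/5)·1 + (1/5)·(5/6) = 29/30.
By Bayes' rule, P(Strong | the prototype) = (4/5) / (29/30) = 24/29.

24/29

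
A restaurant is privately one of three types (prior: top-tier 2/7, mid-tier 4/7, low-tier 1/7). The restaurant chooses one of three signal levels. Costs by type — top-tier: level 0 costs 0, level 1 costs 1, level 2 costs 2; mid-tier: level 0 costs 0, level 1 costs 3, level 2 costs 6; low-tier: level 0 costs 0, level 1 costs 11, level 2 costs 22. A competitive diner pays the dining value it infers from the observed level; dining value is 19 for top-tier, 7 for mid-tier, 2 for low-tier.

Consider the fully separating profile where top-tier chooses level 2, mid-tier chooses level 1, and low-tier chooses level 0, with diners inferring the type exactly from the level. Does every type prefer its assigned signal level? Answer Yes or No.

Separating price premiums: level 2 → 19, level 1 → 7, level 0 → 2.
top-tier (assigned level 2): level 0: 2 − 0 = 2; level 1: 7 − 1 = 6; level 2: 19 − 2 = 17. top-tier stays.
mid-tier (assigned level 1): level 0: 2 − 0 = 2; level 1: 7 − 3 = 4; level 2: 19 − 6 = 13. mid-tier prefers level 2.
low-tier (assigned level 0): level 0: 2 − 0 = 2; level 1: 7 − 11 = -4; level 2: 19 − 22 = -3. low-tier stays.
At least one type deviates; the separating profile fails.

No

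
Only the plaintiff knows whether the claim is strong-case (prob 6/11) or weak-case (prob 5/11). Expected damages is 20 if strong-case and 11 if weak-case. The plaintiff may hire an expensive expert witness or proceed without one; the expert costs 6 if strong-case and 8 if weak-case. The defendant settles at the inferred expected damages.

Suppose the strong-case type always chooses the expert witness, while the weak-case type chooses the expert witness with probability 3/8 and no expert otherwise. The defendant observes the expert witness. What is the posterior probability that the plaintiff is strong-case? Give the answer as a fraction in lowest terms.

P(the expert witness) = (6/11)·1 + (5/11)·(3/8) = 63/88.
By Bayes' rule, P(strong-case | the expert witness) = (6/11) / (63/88) = 16/21.

16/21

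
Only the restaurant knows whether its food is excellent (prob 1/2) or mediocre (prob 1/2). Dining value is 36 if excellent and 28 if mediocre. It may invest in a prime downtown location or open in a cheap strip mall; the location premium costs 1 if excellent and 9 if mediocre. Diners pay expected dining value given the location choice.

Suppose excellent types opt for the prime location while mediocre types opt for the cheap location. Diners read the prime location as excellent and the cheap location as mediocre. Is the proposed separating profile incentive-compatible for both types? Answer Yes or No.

Under these beliefs, the prime location earns price premium 36 and the cheap location earns price premium 28.
excellent: the prime location nets 36 − 1 = 35; the cheap location nets 28. excellent prefers the prime location.
mediocre: the prime location nets 36 − 9 = 27; the cheap location nets 28. mediocre prefers the cheap location.
Neither type deviates, so the separating profile is an equilibrium.

Yes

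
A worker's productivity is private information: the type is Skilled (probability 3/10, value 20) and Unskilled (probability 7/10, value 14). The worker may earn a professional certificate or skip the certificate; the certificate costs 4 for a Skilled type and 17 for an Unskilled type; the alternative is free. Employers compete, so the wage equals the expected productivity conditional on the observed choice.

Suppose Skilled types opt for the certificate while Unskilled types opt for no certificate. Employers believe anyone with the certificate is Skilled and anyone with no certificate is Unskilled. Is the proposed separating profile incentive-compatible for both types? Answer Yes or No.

Yes

Under these beliefs, the certificate earns wage 20 and no certificate earns wage 14.
Skilled: the certificate nets 20 − 4 = 16; no certificate nets 14. Skilled prefers the certificate.
Unskilled: the certificate nets 20 − 17 = 3; no certificate nets 14. Unskilled prefers no certificate.
Neither type deviates, so the separating profile is an equilibrium.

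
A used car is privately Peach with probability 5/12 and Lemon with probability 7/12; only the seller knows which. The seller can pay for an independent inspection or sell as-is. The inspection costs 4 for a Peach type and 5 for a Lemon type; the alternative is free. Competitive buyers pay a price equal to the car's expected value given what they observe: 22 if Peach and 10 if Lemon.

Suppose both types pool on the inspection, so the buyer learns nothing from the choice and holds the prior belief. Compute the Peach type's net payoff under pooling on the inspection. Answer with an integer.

11

Pooled price = 5/12·22 + 7/12·10 = 15.
Peach pays cost 4 for the inspection, so net payoff = 15 − 4 = 11.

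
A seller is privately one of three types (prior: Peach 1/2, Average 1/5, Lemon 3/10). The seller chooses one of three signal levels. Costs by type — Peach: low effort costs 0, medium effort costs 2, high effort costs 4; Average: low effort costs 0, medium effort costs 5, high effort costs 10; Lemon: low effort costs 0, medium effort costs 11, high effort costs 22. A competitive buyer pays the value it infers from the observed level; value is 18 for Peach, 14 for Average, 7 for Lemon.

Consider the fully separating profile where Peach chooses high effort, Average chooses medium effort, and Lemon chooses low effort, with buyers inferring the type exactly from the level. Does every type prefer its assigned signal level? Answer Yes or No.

Separating prices: high effort → 18, medium effort → 14, low effort → 7.
Peach (assigned high effort): low effort: 7 − 0 = 7; medium effort: 14 − 2 = 12; high effort: 18 − 4 = 14. Peach stays.
Average (assigned medium effort): low effort: 7 − 0 = 7; medium effort: 14 − 5 = 9; high effort: 18 − 10 = 8. Average stays.
Lemon (assigned low effort): low effort: 7 − 0 = 7; medium effort: 14 − 11 = 3; high effort: 18 − 22 = -4. Lemon stays.
Every type prefers its assigned level; separation holds.

Yes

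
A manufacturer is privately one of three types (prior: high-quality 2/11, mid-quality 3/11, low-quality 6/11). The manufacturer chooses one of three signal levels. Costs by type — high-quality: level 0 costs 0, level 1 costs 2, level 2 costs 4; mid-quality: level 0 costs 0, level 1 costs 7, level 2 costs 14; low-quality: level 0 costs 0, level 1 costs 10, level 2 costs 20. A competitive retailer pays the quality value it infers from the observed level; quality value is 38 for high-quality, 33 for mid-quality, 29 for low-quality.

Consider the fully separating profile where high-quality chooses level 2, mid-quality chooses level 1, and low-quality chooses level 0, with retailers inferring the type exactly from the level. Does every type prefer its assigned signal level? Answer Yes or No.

No

Separating prices: level 2 → 38, level 1 → 33, level 0 → 29.
high-quality (assigned level 2): level 0: 29 − 0 = 29; level 1: 33 − 2 = 31; level 2: 38 − 4 = 34. high-quality stays.
mid-quality (assigned level 1): level 0: 29 − 0 = 29; level 1: 33 − 7 = 26; level 2: 38 − 14 = 24. mid-quality prefers level 0.
low-quality (assigned level 0): level 0: 29 − 0 = 29; level 1: 33 − 10 = 23; level 2: 38 − 20 = 18. low-quality stays.
At least one type deviates; the separating profile fails.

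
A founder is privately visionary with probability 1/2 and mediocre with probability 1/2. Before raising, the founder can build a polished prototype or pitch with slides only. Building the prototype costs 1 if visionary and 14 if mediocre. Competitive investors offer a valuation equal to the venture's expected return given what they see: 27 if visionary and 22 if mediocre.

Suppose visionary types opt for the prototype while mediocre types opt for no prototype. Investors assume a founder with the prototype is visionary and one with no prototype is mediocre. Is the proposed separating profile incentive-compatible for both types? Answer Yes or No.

Yes

Under these beliefs, the prototype earns valuation 27 and no prototype earns valuation 22.
visionary: the prototype nets 27 − 1 = 26; no prototype nets 22. visionary prefers the prototype.
mediocre: the prototype nets 27 − 14 = 13; no prototype nets 22. mediocre prefers no prototype.
Neither type deviates, so the separating profile is an equilibrium.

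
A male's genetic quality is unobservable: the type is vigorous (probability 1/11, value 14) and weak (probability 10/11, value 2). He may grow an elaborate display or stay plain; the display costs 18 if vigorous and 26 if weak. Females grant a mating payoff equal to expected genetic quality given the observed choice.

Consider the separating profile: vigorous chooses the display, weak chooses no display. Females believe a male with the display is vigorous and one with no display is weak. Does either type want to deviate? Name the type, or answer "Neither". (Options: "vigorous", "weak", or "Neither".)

The display pays 14; no display pays 2.
vigorous: assigned the display, nets 14 − 18 = -4; deviating to no display nets 2.
weak: assigned no display, nets 2; deviating to the display nets 14 − 26 = -12.
The vigorous type gains 6 by deviating.

vigorous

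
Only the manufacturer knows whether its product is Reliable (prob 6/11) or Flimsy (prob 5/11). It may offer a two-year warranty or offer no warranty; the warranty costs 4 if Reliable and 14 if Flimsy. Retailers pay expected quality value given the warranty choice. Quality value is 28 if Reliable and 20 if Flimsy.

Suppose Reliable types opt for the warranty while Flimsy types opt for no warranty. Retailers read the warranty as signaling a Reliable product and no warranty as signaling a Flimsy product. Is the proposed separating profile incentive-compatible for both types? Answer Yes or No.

Yes

Under these beliefs, the warranty earns price 28 and no warranty earns price 20.
Reliable: the warranty nets 28 − 4 = 24; no warranty nets 20. Reliable prefers the warranty.
Flimsy: the warranty nets 28 − 14 = 14; no warranty nets 20. Flimsy prefers no warranty.
Neither type deviates, so the separating profile is an equilibrium.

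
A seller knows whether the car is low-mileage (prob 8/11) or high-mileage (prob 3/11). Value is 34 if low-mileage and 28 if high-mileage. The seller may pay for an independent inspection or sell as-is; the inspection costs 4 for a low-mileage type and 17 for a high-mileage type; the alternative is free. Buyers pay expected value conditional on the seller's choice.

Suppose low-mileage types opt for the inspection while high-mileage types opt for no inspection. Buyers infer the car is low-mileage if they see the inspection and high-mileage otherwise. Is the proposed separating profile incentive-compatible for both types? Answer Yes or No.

Under these beliefs, the inspection earns price 34 and no inspection earns price 28.
low-mileage: the inspection nets 34 − 4 = 30; no inspection nets 28. low-mileage prefers the inspection.
high-mileage: the inspection nets 34 − 17 = 17; no inspection nets 28. high-mileage prefers no inspection.
Neither type deviates, so the separating profile is an equilibrium.

Yes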